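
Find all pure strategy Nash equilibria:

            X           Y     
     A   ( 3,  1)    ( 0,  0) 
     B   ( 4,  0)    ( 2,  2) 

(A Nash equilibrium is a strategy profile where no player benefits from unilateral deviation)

Nash equilibrium: (B, Y)

Work:
Best responses:
  P1 vs X: payoffs [3, 4] → best response B (payoff 4)
  P1 vs Y: payoffs [0, 2] → best response B (payoff 2)
  P2 vs A: payoffs [1, 0] → best response X (payoff 1)
  P2 vs B: payoffs [0, 2] → best response Y (payoff 2)
Mutual best responses: (B,Y) → Nash equilibria.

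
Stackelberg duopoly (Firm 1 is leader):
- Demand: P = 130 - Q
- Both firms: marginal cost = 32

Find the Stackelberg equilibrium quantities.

q₁* (leader) = 49.0, q₂* (follower) = 24.5

Work:
Follower's reaction: q₂ = (a - c - q₁)/2
Leader substitutes: π₁ = q₁·(a - q₁ - (a-c-q₁)/2 - c)
FOC: q₁* = (130 - 32)/2 = 49.00
Then: q₂* = (130 - 32 - 49.0)/2 = 24.50
Leader has first-mover advantage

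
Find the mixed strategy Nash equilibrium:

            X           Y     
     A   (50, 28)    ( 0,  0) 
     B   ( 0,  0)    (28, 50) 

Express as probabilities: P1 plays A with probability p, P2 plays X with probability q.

p = 0.641, q = 0.359

Work:
Find probabilities that make opponent indifferent:
P2 chooses q to make P1 indifferent between A and B
P1 chooses p to make P2 indifferent between X and Y
Mixed NE: P1 plays (A: 0.641, B: 0.359), P2 plays (X: 0.359, Y: 0.641)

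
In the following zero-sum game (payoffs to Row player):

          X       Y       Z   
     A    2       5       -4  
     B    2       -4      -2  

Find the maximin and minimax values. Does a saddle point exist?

Maximin = -4, Minimax = -2, Saddle: False

Work:
Row minimums: [-4, -4] → maximin = -4
Column maximums: [2, 5, -2] → minimax = -2
No saddle point (maximin ≠ minimax). Mixed strategy needed.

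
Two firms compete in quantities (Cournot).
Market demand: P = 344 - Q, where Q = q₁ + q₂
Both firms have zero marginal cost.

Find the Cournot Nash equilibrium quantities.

q₁* = q₂* = 114.67; P* = 114.67

Work:
Profit: π_i = P·q_i = (a - q_i - q_j)·q_i
FOC: ∂π_i/∂q_i = a - 2q_i - q_j = 0
Reaction function: q_i = (344 - q_j)/2
Symmetry: q* = 344/3 = 114.67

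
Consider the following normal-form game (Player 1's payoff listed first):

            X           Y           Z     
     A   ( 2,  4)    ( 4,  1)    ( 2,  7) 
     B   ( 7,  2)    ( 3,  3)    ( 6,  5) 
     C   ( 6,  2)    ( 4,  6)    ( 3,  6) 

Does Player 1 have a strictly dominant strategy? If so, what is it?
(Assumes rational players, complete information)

No strictly dominant strategy exists for Player 1

Work:
A strategy strictly dominates another if it gives a strictly higher payoff against every opponent action. Compare each pair of P1's strategies column-by-column:
  A vs B: [2 vs 7, 4 vs 3, 2 vs 6] → A does not strictly dominate B (column X: 2 ≤ 7)
  A vs C: [2 vs 6, 4 vs 4, 2 vs 3] → A does not strictly dominate C (column X: 2 ≤ 6)
  B vs A: [7 vs 2, 3 vs 4, 6 vs 2] → B does not strictly dominate A (column Y: 3 ≤ 4)
  B vs C: [7 vs 6, 3 vs 4, 6 vs 3] → B does not strictly dominate C (column Y: 3 ≤ 4)
  C vs A: [6 vs 2, 4 vs 4, 3 vs 2] → C does not strictly dominate A (column Y: 4 ≤ 4)
  C vs B: [6 vs 7, 4 vs 3, 3 vs 6] → C does not strictly dominate B (column X: 6 ≤ 7)
No single strategy strictly dominates all others → no strictly dominant strategy.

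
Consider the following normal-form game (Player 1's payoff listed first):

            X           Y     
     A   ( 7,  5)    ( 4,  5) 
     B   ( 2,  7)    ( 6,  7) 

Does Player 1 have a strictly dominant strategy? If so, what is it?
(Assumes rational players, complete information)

No strictly dominant strategy exists for Player 1

Work:
A strategy strictly dominates another if it gives a strictly higher payoff against every opponent action. Compare each pair of P1's strategies column-by-column:
  A vs B: [7 vs 2, 4 vs 6] → A does not strictly dominate B (column Y: 4 ≤ 6)
  B vs A: [2 vs 7, 6 vs 4] → B does not strictly dominate A (column X: 2 ≤ 7)
No single strategy strictly dominates all others → no strictly dominant strategy.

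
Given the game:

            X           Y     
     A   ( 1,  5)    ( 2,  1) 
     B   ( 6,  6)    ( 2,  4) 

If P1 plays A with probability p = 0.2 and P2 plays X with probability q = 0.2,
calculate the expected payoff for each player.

E[P1] = 2.6, E[P2] = 3.88

Work:
E[P1] = p·q·π₁(A,X) + p·(1-q)·π₁(A,Y) + (1-p)·q·π₁(B,X) + (1-p)·(1-q)·π₁(B,Y)
= 0.2·0.2·1 + 0.2·0.8·2 + 0.8·0.2·6 + 0.8·0.8·2
= 2.6

E[P2] = 3.88 (similar calculation)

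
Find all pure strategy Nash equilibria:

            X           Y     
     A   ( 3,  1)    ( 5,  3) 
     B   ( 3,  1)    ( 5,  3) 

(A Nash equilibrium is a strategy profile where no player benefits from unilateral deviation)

Nash equilibrium: (A, Y), (B, Y)

Work:
Best responses:
  P1 vs X: payoffs [3, 3] → best response A/B (payoff 3)
  P1 vs Y: payoffs [5, 5] → best response A/B (payoff 5)
  P2 vs A: payoffs [1, 3] → best response Y (payoff 3)
  P2 vs B: payoffs [1, 3] → best response Y (payoff 3)
Mutual best responses: (A,Y), (B,Y) → Nash equilibria.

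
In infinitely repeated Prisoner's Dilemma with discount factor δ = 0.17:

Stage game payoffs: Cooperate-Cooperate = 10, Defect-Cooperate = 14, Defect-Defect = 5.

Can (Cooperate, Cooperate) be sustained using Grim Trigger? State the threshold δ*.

δ* = 0.4444; since δ = 0.17 < 0.4444, cooperation cannot be sustained

Work:
For Grim Trigger:
Cooperate forever: 10/(1-δ)
Defect then punished: 14 + 5·δ/(1-δ)
Need: 10/(1-δ) ≥ 14 + 5·δ/(1-δ)
Solving: δ ≥ (T-R)/(T-P) = (14-10)/(14-5) = 0.4444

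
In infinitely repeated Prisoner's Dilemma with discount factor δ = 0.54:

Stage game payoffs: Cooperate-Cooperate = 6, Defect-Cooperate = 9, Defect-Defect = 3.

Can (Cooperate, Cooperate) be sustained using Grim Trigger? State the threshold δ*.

δ* = 0.5; since δ = 0.54 ≥ 0.5, cooperation can be sustained

Work:
For Grim Trigger:
Cooperate forever: 6/(1-δ)
Defect then punished: 9 + 3·δ/(1-δ)
Need: 6/(1-δ) ≥ 9 + 3·δ/(1-δ)
Solving: δ ≥ (T-R)/(T-P) = (9-6)/(9-3) = 0.5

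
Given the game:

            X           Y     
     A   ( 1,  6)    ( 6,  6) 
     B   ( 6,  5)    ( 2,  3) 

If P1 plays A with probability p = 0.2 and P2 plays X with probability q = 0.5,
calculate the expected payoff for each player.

E[P1] = 3.9, E[P2] = 4.4

Work:
E[P1] = p·q·π₁(A,X) + p·(1-q)·π₁(A,Y) + (1-p)·q·π₁(B,X) + (1-p)·(1-q)·π₁(B,Y)
= 0.2·0.5·1 + 0.2·0.5·6 + 0.8·0.5·6 + 0.8·0.5·2
= 3.9

E[P2] = 4.4 (similar calculation)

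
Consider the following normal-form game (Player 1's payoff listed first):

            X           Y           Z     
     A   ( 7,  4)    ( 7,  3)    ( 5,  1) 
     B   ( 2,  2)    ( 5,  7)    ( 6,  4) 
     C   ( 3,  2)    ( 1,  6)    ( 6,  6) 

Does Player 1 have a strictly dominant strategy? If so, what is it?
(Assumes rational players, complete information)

No strictly dominant strategy exists for Player 1

Work:
A strategy strictly dominates another if it gives a strictly higher payoff against every opponent action. Compare each pair of P1's strategies column-by-column:
  A vs B: [7 vs 2, 7 vs 5, 5 vs 6] → A does not strictly dominate B (column Z: 5 ≤ 6)
  A vs C: [7 vs 3, 7 vs 1, 5 vs 6] → A does not strictly dominate C (column Z: 5 ≤ 6)
  B vs A: [2 vs 7, 5 vs 7, 6 vs 5] → B does not strictly dominate A (column X: 2 ≤ 7)
  B vs C: [2 vs 3, 5 vs 1, 6 vs 6] → B does not strictly dominate C (column X: 2 ≤ 3)
  C vs A: [3 vs 7, 1 vs 7, 6 vs 5] → C does not strictly dominate A (column X: 3 ≤ 7)
  C vs B: [3 vs 2, 1 vs 5, 6 vs 6] → C does not strictly dominate B (column Y: 1 ≤ 5)
No single strategy strictly dominates all others → no strictly dominant strategy.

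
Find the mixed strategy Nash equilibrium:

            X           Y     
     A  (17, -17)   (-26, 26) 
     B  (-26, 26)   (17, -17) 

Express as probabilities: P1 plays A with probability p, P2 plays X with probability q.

p = 0.5, q = 0.5

Work:
Find probabilities that make opponent indifferent:
P2 chooses q to make P1 indifferent between A and B
P1 chooses p to make P2 indifferent between X and Y
Mixed NE: P1 plays (A: 0.5, B: 0.5), P2 plays (X: 0.5, Y: 0.5)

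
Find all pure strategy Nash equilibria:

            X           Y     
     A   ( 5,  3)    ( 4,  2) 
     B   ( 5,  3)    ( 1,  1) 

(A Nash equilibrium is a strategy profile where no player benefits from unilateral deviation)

Nash equilibrium: (A, X), (B, X)

Work:
Best responses:
  P1 vs X: payoffs [5, 5] → best response A/B (payoff 5)
  P1 vs Y: payoffs [4, 1] → best response A (payoff 4)
  P2 vs A: payoffs [3, 2] → best response X (payoff 3)
  P2 vs B: payoffs [3, 1] → best response X (payoff 3)
Mutual best responses: (A,X), (B,X) → Nash equilibria.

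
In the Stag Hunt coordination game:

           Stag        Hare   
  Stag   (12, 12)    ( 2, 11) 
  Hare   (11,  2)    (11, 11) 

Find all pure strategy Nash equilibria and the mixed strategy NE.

Pure NE: (Stag, Stag) and (Hare, Hare); Mixed NE: p = 0.9, q = 0.9

Work:
Check pure NE:
(Stag, Stag): (12, 12) - no unilateral deviation beneficial
(Hare, Hare): (11, 11) - no unilateral deviation beneficial
Mixed NE: P1 plays Stag with p = 0.9, P2 plays Stag with q = 0.9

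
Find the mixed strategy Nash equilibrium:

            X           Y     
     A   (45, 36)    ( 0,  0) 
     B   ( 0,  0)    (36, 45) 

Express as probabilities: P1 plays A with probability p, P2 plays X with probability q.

p = 0.5556, q = 0.4444

Work:
Find probabilities that make opponent indifferent:
P2 chooses q to make P1 indifferent between A and B
P1 chooses p to make P2 indifferent between X and Y
Mixed NE: P1 plays (A: 0.5556, B: 0.4444), P2 plays (X: 0.4444, Y: 0.5556)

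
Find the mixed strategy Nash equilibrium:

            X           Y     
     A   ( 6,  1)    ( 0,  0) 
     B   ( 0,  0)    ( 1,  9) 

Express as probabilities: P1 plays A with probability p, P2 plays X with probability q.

p = 0.9, q = 0.1429

Work:
Find probabilities that make opponent indifferent:
P2 chooses q to make P1 indifferent between A and B
P1 chooses p to make P2 indifferent between X and Y
Mixed NE: P1 plays (A: 0.9, B: 0.1), P2 plays (X: 0.1429, Y: 0.8571)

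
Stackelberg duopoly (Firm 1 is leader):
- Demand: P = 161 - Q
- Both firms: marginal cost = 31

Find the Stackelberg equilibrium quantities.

q₁* (leader) = 65.0, q₂* (follower) = 32.5

Work:
Follower's reaction: q₂ = (a - c - q₁)/2
Leader substitutes: π₁ = q₁·(a - q₁ - (a-c-q₁)/2 - c)
FOC: q₁* = (161 - 31)/2 = 65.00
Then: q₂* = (161 - 31 - 65.0)/2 = 32.50
Leader has first-mover advantage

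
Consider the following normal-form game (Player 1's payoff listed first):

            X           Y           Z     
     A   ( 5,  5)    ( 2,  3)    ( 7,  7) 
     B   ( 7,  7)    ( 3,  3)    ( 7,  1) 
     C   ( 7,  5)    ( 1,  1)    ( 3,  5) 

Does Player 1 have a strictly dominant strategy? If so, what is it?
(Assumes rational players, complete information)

No strictly dominant strategy exists for Player 1

Work:
A strategy strictly dominates another if it gives a strictly higher payoff against every opponent action. Compare each pair of P1's strategies column-by-column:
  A vs B: [5 vs 7, 2 vs 3, 7 vs 7] → A does not strictly dominate B (column X: 5 ≤ 7)
  A vs C: [5 vs 7, 2 vs 1, 7 vs 3] → A does not strictly dominate C (column X: 5 ≤ 7)
  B vs A: [7 vs 5, 3 vs 2, 7 vs 7] → B does not strictly dominate A (column Z: 7 ≤ 7)
  B vs C: [7 vs 7, 3 vs 1, 7 vs 3] → B does not strictly dominate C (column X: 7 ≤ 7)
  C vs A: [7 vs 5, 1 vs 2, 3 vs 7] → C does not strictly dominate A (column Y: 1 ≤ 2)
  C vs B: [7 vs 7, 1 vs 3, 3 vs 7] → C does not strictly dominate B (column X: 7 ≤ 7)
No single strategy strictly dominates all others → no strictly dominant strategy.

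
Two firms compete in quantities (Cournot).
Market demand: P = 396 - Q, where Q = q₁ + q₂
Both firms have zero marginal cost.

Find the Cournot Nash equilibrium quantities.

q₁* = q₂* = 132.0; P* = 132.0

Work:
Profit: π_i = P·q_i = (a - q_i - q_j)·q_i
FOC: ∂π_i/∂q_i = a - 2q_i - q_j = 0
Reaction function: q_i = (396 - q_j)/2
Symmetry: q* = 396/3 = 132.0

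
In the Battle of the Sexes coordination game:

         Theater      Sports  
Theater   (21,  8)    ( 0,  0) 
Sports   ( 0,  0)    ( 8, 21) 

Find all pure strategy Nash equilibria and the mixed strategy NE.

Pure NE: (Theater, Theater) and (Sports, Sports); Mixed NE: p = 0.7241, q = 0.2759

Work:
Check pure NE:
(Theater, Theater): (21, 8) - no unilateral deviation beneficial
(Sports, Sports): (8, 21) - no unilateral deviation beneficial
Mixed NE: P1 plays Theater with p = 0.7241, P2 plays Theater with q = 0.2759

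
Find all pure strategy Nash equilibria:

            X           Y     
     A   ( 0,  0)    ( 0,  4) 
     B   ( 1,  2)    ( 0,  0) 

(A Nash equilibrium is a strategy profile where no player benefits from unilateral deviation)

Nash equilibrium: (A, Y), (B, X)

Work:
Best responses:
  P1 vs X: payoffs [0, 1] → best response B (payoff 1)
  P1 vs Y: payoffs [0, 0] → best response A/B (payoff 0)
  P2 vs A: payoffs [0, 4] → best response Y (payoff 4)
  P2 vs B: payoffs [2, 0] → best response X (payoff 2)
Mutual best responses: (A,Y), (B,X) → Nash equilibria.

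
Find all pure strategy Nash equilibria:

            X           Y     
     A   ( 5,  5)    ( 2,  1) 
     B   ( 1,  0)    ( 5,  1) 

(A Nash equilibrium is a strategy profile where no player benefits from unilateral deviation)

Nash equilibrium: (A, X), (B, Y)

Work:
Best responses:
  P1 vs X: payoffs [5, 1] → best response A (payoff 5)
  P1 vs Y: payoffs [2, 5] → best response B (payoff 5)
  P2 vs A: payoffs [5, 1] → best response X (payoff 5)
  P2 vs B: payoffs [0, 1] → best response Y (payoff 1)
Mutual best responses: (A,X), (B,Y) → Nash equilibria.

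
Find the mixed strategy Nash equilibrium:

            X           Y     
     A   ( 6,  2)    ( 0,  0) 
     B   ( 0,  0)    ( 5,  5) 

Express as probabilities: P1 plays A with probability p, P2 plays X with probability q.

p = 0.7143, q = 0.4545

Work:
Find probabilities that make opponent indifferent:
P2 chooses q to make P1 indifferent between A and B
P1 chooses p to make P2 indifferent between X and Y
Mixed NE: P1 plays (A: 0.7143, B: 0.2857), P2 plays (X: 0.4545, Y: 0.5455)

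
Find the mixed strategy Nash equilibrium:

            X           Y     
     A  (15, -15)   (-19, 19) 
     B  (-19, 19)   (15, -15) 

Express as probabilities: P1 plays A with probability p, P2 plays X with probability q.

p = 0.5, q = 0.5

Work:
Find probabilities that make opponent indifferent:
P2 chooses q to make P1 indifferent between A and B
P1 chooses p to make P2 indifferent between X and Y
Mixed NE: P1 plays (A: 0.5, B: 0.5), P2 plays (X: 0.5, Y: 0.5)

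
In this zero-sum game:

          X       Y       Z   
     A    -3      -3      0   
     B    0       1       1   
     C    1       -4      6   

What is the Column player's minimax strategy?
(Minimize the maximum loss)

Column should play X or Y (all achieve the minimum), value = 1

Work:
Column player minimizes Row's maximum payoff:
Column X: max payoff to Row = 1
Column Y: max payoff to Row = 1
Column Z: max payoff to Row = 6
Minimum is 1, achieved by columns X, Y (tied).
Each of X or Y is a minimax strategy.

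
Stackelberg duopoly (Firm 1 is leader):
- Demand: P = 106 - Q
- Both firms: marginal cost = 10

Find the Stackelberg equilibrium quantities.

q₁* (leader) = 48.0, q₂* (follower) = 24.0

Work:
Follower's reaction: q₂ = (a - c - q₁)/2
Leader substitutes: π₁ = q₁·(a - q₁ - (a-c-q₁)/2 - c)
FOC: q₁* = (106 - 10)/2 = 48.00
Then: q₂* = (106 - 10 - 48.0)/2 = 24.00
Leader has first-mover advantage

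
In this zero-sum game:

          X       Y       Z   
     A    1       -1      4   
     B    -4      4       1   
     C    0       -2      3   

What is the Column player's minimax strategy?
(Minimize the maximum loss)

Column should play X, value = 1

Work:
Column player minimizes Row's maximum payoff:
Column X: max payoff to Row = 1
Column Y: max payoff to Row = 4
Column Z: max payoff to Row = 4
Minimum is 1, achieved by column X.
Minimax strategy: X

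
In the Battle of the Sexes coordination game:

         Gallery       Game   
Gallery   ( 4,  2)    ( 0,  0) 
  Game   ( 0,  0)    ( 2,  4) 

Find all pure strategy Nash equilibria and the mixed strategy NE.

Pure NE: (Gallery, Gallery) and (Game, Game); Mixed NE: p = 0.6667, q = 0.3333

Work:
Check pure NE:
(Gallery, Gallery): (4, 2) - no unilateral deviation beneficial
(Game, Game): (2, 4) - no unilateral deviation beneficial
Mixed NE: P1 plays Gallery with p = 0.6667, P2 plays Gallery with q = 0.3333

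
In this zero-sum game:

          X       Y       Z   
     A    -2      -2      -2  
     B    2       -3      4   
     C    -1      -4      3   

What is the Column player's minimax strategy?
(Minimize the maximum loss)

Column should play Y, value = -2

Work:
Column player minimizes Row's maximum payoff:
Column X: max payoff to Row = 2
Column Y: max payoff to Row = -2
Column Z: max payoff to Row = 4
Minimum is -2, achieved by column Y.
Minimax strategy: Y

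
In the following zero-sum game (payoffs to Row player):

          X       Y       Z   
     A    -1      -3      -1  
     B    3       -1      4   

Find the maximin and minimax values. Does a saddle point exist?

Maximin = -1, Minimax = -1, Saddle: True

Work:
Row minimums: [-3, -1] → maximin = -1
Column maximums: [3, -1, 4] → minimax = -1
Saddle point exists! Game value = -1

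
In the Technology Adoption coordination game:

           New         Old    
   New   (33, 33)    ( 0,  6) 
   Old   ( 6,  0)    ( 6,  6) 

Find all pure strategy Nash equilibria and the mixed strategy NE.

Pure NE: (New, New) and (Old, Old); Mixed NE: p = 0.1818, q = 0.1818

Work:
Check pure NE:
(New, New): (33, 33) - no unilateral deviation beneficial
(Old, Old): (6, 6) - no unilateral deviation beneficial
Mixed NE: P1 plays New with p = 0.1818, P2 plays New with q = 0.1818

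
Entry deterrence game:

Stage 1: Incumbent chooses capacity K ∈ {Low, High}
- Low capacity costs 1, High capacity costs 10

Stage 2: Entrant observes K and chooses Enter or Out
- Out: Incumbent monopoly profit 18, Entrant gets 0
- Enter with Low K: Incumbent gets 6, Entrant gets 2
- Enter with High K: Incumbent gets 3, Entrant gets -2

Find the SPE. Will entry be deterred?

SPE: (High, Enter|Low, Out|High); Entry deterred. Incumbent net profit = 8

Work:
After Low K: Entrant enters (2 > 0)
After High K: Entrant stays out (-2 < 0)
Incumbent: Low → 6−1=5, High → 18−10=8
Incumbent chooses High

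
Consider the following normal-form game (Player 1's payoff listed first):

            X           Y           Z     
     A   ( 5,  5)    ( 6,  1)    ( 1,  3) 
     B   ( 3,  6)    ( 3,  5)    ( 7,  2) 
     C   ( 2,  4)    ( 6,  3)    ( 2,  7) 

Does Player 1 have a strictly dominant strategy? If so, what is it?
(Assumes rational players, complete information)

No strictly dominant strategy exists for Player 1

Work:
A strategy strictly dominates another if it gives a strictly higher payoff against every opponent action. Compare each pair of P1's strategies column-by-column:
  A vs B: [5 vs 3, 6 vs 3, 1 vs 7] → A does not strictly dominate B (column Z: 1 ≤ 7)
  A vs C: [5 vs 2, 6 vs 6, 1 vs 2] → A does not strictly dominate C (column Y: 6 ≤ 6)
  B vs A: [3 vs 5, 3 vs 6, 7 vs 1] → B does not strictly dominate A (column X: 3 ≤ 5)
  B vs C: [3 vs 2, 3 vs 6, 7 vs 2] → B does not strictly dominate C (column Y: 3 ≤ 6)
  C vs A: [2 vs 5, 6 vs 6, 2 vs 1] → C does not strictly dominate A (column X: 2 ≤ 5)
  C vs B: [2 vs 3, 6 vs 3, 2 vs 7] → C does not strictly dominate B (column X: 2 ≤ 3)
No single strategy strictly dominates all others → no strictly dominant strategy.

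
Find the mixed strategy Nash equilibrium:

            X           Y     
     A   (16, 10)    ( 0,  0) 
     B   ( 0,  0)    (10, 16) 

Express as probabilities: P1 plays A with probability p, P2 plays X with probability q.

p = 0.6154, q = 0.3846

Work:
Find probabilities that make opponent indifferent:
P2 chooses q to make P1 indifferent between A and B
P1 chooses p to make P2 indifferent between X and Y
Mixed NE: P1 plays (A: 0.6154, B: 0.3846), P2 plays (X: 0.3846, Y: 0.6154)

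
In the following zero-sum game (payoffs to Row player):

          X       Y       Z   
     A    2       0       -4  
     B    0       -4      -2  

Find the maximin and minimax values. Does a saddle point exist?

Maximin = -4, Minimax = -2, Saddle: False

Work:
Row minimums: [-4, -4] → maximin = -4
Column maximums: [2, 0, -2] → minimax = -2
No saddle point (maximin ≠ minimax). Mixed strategy needed.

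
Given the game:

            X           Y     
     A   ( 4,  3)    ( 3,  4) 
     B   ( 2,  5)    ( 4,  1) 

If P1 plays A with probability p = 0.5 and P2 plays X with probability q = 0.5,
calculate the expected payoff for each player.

E[P1] = 3.25, E[P2] = 3.25

Work:
E[P1] = p·q·π₁(A,X) + p·(1-q)·π₁(A,Y) + (1-p)·q·π₁(B,X) + (1-p)·(1-q)·π₁(B,Y)
= 0.5·0.5·4 + 0.5·0.5·3 + 0.5·0.5·2 + 0.5·0.5·4
= 3.25

E[P2] = 3.25 (similar calculation)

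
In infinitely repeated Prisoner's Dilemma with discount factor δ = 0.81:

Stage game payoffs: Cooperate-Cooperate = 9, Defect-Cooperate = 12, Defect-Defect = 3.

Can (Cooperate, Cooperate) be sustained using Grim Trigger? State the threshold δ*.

δ* = 0.3333; since δ = 0.81 ≥ 0.3333, cooperation can be sustained

Work:
For Grim Trigger:
Cooperate forever: 9/(1-δ)
Defect then punished: 12 + 3·δ/(1-δ)
Need: 9/(1-δ) ≥ 12 + 3·δ/(1-δ)
Solving: δ ≥ (T-R)/(T-P) = (12-9)/(12-3) = 0.3333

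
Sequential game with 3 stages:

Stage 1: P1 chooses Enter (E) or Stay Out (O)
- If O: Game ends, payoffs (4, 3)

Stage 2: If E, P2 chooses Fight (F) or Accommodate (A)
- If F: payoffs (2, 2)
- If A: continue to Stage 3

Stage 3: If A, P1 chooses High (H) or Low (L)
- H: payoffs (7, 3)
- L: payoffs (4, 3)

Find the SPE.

SPE: (E, A, H); Outcome (7, 3)

Work:
Stage 3: P1 chooses H (7 vs 4)
Stage 2: P2: F->2, A->3 (anticipating H). Choose A
Stage 1: P1: O->4, E->7 (anticipating A, H). Choose E
SPE path: E -> A -> H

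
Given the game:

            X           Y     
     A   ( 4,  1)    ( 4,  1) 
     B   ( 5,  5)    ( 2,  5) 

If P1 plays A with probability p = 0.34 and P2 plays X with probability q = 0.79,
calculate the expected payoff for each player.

E[P1] = 4.2442, E[P2] = 3.64

Work:
E[P1] = p·q·π₁(A,X) + p·(1-q)·π₁(A,Y) + (1-p)·q·π₁(B,X) + (1-p)·(1-q)·π₁(B,Y)
= 0.34·0.79·4 + 0.34·0.21·4 + 0.66·0.79·5 + 0.66·0.21·2
= 4.2442

E[P2] = 3.64 (similar calculation)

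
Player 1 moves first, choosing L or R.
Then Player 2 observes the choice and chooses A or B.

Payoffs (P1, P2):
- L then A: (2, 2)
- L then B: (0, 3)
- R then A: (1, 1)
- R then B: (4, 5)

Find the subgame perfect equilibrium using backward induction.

P1 plays R, P2 plays B after L and B after R; Payoff (4, 5)

Work:
Backward induction:
After L: P2 chooses B → P1 gets 0
After R: P2 chooses B → P1 gets 4
P1 chooses R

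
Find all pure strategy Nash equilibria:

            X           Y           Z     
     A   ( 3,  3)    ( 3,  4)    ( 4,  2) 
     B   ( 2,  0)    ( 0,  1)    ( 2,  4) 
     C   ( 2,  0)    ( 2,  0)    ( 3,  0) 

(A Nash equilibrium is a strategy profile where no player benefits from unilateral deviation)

Nash equilibrium: (A, Y)

Work:
Best responses:
  P1 vs X: payoffs [3, 2, 2] → best response A (payoff 3)
  P1 vs Y: payoffs [3, 0, 2] → best response A (payoff 3)
  P1 vs Z: payoffs [4, 2, 3] → best response A (payoff 4)
  P2 vs A: payoffs [3, 4, 2] → best response Y (payoff 4)
  P2 vs B: payoffs [0, 1, 4] → best response Z (payoff 4)
  P2 vs C: payoffs [0, 0, 0] → best response X/Y/Z (payoff 0)
Mutual best responses: (A,Y) → Nash equilibria.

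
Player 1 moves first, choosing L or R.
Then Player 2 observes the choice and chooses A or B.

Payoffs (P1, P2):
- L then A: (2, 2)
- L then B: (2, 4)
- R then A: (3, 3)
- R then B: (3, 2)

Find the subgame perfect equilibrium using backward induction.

P1 plays R, P2 plays B after L and A after R; Payoff (3, 3)

Work:
Backward induction:
After L: P2 chooses B → P1 gets 2
After R: P2 chooses A → P1 gets 3
P1 chooses R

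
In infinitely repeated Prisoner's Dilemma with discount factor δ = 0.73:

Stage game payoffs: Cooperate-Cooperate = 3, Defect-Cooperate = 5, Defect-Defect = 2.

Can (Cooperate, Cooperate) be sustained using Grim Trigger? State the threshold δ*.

δ* = 0.6667; since δ = 0.73 ≥ 0.6667, cooperation can be sustained

Work:
For Grim Trigger:
Cooperate forever: 3/(1-δ)
Defect then punished: 5 + 2·δ/(1-δ)
Need: 3/(1-δ) ≥ 5 + 2·δ/(1-δ)
Solving: δ ≥ (T-R)/(T-P) = (5-3)/(5-2) = 0.6667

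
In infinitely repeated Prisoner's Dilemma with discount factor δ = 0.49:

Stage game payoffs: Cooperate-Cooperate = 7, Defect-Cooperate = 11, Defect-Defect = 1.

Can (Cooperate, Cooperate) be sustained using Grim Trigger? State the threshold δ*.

δ* = 0.4; since δ = 0.49 ≥ 0.4, cooperation can be sustained

Work:
For Grim Trigger:
Cooperate forever: 7/(1-δ)
Defect then punished: 11 + 1·δ/(1-δ)
Need: 7/(1-δ) ≥ 11 + 1·δ/(1-δ)
Solving: δ ≥ (T-R)/(T-P) = (11-7)/(11-1) = 0.4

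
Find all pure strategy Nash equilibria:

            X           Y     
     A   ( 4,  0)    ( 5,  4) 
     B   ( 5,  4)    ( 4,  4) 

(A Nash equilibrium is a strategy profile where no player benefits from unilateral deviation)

Nash equilibrium: (A, Y), (B, X)

Work:
Best responses:
  P1 vs X: payoffs [4, 5] → best response B (payoff 5)
  P1 vs Y: payoffs [5, 4] → best response A (payoff 5)
  P2 vs A: payoffs [0, 4] → best response Y (payoff 4)
  P2 vs B: payoffs [4, 4] → best response X/Y (payoff 4)
Mutual best responses: (A,Y), (B,X) → Nash equilibria.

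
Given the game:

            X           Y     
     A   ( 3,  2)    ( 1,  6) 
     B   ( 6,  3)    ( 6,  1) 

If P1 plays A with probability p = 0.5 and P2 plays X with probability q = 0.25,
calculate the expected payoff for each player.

E[P1] = 3.75, E[P2] = 3.25

Work:
E[P1] = p·q·π₁(A,X) + p·(1-q)·π₁(A,Y) + (1-p)·q·π₁(B,X) + (1-p)·(1-q)·π₁(B,Y)
= 0.5·0.25·3 + 0.5·0.75·1 + 0.5·0.25·6 + 0.5·0.75·6
= 3.75

E[P2] = 3.25 (similar calculation)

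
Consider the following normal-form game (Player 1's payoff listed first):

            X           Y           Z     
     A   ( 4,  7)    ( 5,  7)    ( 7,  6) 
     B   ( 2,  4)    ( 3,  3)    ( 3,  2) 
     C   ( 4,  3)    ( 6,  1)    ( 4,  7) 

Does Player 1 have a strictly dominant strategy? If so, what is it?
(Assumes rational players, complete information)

No strictly dominant strategy exists for Player 1

Work:
A strategy strictly dominates another if it gives a strictly higher payoff against every opponent action. Compare each pair of P1's strategies column-by-column:
  A vs B: [4 vs 2, 5 vs 3, 7 vs 3] → A strictly dominates B
  A vs C: [4 vs 4, 5 vs 6, 7 vs 4] → A does not strictly dominate C (column X: 4 ≤ 4)
  B vs A: [2 vs 4, 3 vs 5, 3 vs 7] → B does not strictly dominate A (column X: 2 ≤ 4)
  B vs C: [2 vs 4, 3 vs 6, 3 vs 4] → B does not strictly dominate C (column X: 2 ≤ 4)
  C vs A: [4 vs 4, 6 vs 5, 4 vs 7] → C does not strictly dominate A (column X: 4 ≤ 4)
  C vs B: [4 vs 2, 6 vs 3, 4 vs 3] → C strictly dominates B
No single strategy strictly dominates all others → no strictly dominant strategy.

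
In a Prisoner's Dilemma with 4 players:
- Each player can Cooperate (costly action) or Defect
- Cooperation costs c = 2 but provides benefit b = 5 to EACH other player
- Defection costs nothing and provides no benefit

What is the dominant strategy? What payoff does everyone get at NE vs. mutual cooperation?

Dominant: Defect; NE payoff = 0; Coop payoff = 13

Work:
Defect dominates (saves cost c = 2, benefit to others is external)
NE: All defect → everyone gets 0
If all cooperate: each receives (3)×5 - 2 = 13
Social dilemma: 13 > 0 but NE gives 0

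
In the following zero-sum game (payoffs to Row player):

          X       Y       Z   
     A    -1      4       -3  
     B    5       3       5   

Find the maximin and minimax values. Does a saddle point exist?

Maximin = 3, Minimax = 4, Saddle: False

Work:
Row minimums: [-3, 3] → maximin = 3
Column maximums: [5, 4, 5] → minimax = 4
No saddle point (maximin ≠ minimax). Mixed strategy needed.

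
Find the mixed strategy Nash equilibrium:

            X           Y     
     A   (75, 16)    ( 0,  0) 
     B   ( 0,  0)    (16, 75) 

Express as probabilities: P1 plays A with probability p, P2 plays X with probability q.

p = 0.8242, q = 0.1758

Work:
Find probabilities that make opponent indifferent:
P2 chooses q to make P1 indifferent between A and B
P1 chooses p to make P2 indifferent between X and Y
Mixed NE: P1 plays (A: 0.8242, B: 0.1758), P2 plays (X: 0.1758, Y: 0.8242)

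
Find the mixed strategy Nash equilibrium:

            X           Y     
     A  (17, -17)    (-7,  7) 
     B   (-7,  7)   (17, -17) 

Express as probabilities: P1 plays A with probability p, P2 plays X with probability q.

p = 0.5, q = 0.5

Work:
Find probabilities that make opponent indifferent:
P2 chooses q to make P1 indifferent between A and B
P1 chooses p to make P2 indifferent between X and Y
Mixed NE: P1 plays (A: 0.5, B: 0.5), P2 plays (X: 0.5, Y: 0.5)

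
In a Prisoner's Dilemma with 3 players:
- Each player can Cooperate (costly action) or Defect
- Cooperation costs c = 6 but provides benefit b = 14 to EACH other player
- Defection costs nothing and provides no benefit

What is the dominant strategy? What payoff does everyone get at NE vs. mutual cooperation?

Dominant: Defect; NE payoff = 0; Coop payoff = 22

Work:
Defect dominates (saves cost c = 6, benefit to others is external)
NE: All defect → everyone gets 0
If all cooperate: each receives (2)×14 - 6 = 22
Social dilemma: 22 > 0 but NE gives 0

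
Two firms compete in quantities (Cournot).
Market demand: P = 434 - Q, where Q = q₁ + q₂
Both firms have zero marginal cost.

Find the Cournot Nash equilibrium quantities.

q₁* = q₂* = 144.67; P* = 144.67

Work:
Profit: π_i = P·q_i = (a - q_i - q_j)·q_i
FOC: ∂π_i/∂q_i = a - 2q_i - q_j = 0
Reaction function: q_i = (434 - q_j)/2
Symmetry: q* = 434/3 = 144.67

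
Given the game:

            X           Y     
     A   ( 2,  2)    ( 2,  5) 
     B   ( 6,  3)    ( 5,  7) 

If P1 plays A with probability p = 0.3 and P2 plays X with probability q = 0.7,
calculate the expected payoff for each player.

E[P1] = 4.59, E[P2] = 3.81

Work:
E[P1] = p·q·π₁(A,X) + p·(1-q)·π₁(A,Y) + (1-p)·q·π₁(B,X) + (1-p)·(1-q)·π₁(B,Y)
= 0.3·0.7·2 + 0.3·0.3·2 + 0.7·0.7·6 + 0.7·0.3·5
= 4.59

E[P2] = 3.81 (similar calculation)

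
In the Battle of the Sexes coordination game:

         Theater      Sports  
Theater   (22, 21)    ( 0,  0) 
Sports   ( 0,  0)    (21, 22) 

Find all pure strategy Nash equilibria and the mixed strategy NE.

Pure NE: (Theater, Theater) and (Sports, Sports); Mixed NE: p = 0.5116, q = 0.4884

Work:
Check pure NE:
(Theater, Theater): (22, 21) - no unilateral deviation beneficial
(Sports, Sports): (21, 22) - no unilateral deviation beneficial
Mixed NE: P1 plays Theater with p = 0.5116, P2 plays Theater with q = 0.4884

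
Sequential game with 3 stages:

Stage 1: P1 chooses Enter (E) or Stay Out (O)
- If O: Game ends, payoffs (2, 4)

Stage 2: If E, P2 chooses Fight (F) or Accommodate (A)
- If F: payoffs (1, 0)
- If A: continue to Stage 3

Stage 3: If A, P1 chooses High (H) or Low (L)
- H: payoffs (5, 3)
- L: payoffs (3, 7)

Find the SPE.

SPE: (E, A, H); Outcome (5, 3)

Work:
Stage 3: P1 chooses H (5 vs 3)
Stage 2: P2: F->0, A->3 (anticipating H). Choose A
Stage 1: P1: O->2, E->5 (anticipating A, H). Choose E
SPE path: E -> A -> H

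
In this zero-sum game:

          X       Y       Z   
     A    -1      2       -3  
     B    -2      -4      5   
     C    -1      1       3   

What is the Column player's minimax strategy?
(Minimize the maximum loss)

Column should play X, value = -1

Work:
Column player minimizes Row's maximum payoff:
Column X: max payoff to Row = -1
Column Y: max payoff to Row = 2
Column Z: max payoff to Row = 5
Minimum is -1, achieved by column X.
Minimax strategy: X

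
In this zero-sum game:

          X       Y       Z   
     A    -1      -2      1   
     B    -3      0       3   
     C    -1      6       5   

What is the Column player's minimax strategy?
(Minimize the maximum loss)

Column should play X, value = -1

Work:
Column player minimizes Row's maximum payoff:
Column X: max payoff to Row = -1
Column Y: max payoff to Row = 6
Column Z: max payoff to Row = 5
Minimum is -1, achieved by column X.
Minimax strategy: X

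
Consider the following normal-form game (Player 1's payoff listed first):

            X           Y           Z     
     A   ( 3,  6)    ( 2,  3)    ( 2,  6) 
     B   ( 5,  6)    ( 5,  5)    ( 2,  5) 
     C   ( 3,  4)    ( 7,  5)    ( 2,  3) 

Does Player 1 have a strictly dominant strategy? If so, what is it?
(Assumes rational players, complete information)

No strictly dominant strategy exists for Player 1

Work:
A strategy strictly dominates another if it gives a strictly higher payoff against every opponent action. Compare each pair of P1's strategies column-by-column:
  A vs B: [3 vs 5, 2 vs 5, 2 vs 2] → A does not strictly dominate B (column X: 3 ≤ 5)
  A vs C: [3 vs 3, 2 vs 7, 2 vs 2] → A does not strictly dominate C (column X: 3 ≤ 3)
  B vs A: [5 vs 3, 5 vs 2, 2 vs 2] → B does not strictly dominate A (column Z: 2 ≤ 2)
  B vs C: [5 vs 3, 5 vs 7, 2 vs 2] → B does not strictly dominate C (column Y: 5 ≤ 7)
  C vs A: [3 vs 3, 7 vs 2, 2 vs 2] → C does not strictly dominate A (column X: 3 ≤ 3)
  C vs B: [3 vs 5, 7 vs 5, 2 vs 2] → C does not strictly dominate B (column X: 3 ≤ 5)
No single strategy strictly dominates all others → no strictly dominant strategy.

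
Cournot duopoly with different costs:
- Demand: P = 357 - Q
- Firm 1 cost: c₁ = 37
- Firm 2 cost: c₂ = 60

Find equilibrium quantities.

q₁* = 114.33, q₂* = 91.33

Work:
Reaction: q₁ = (357 - 37 - q₂)/2
Reaction: q₂ = (357 - 60 - q₁)/2
Solve simultaneously:
q₁* = (357 - 2×37 + 60)/3 = 114.33
q₂* = (357 - 2×60 + 37)/3 = 91.33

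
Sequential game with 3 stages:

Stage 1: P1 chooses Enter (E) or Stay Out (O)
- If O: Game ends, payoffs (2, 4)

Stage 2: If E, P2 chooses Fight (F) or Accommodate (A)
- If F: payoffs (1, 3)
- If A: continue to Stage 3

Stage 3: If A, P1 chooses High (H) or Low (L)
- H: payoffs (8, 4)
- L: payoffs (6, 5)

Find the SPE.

SPE: (E, A, H); Outcome (8, 4)

Work:
Stage 3: P1 chooses H (8 vs 6)
Stage 2: P2: F->3, A->4 (anticipating H). Choose A
Stage 1: P1: O->2, E->8 (anticipating A, H). Choose E
SPE path: E -> A -> H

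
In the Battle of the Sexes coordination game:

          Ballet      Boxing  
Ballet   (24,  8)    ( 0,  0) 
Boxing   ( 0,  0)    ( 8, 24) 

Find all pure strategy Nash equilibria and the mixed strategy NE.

Pure NE: (Ballet, Ballet) and (Boxing, Boxing); Mixed NE: p = 0.75, q = 0.25

Work:
Check pure NE:
(Ballet, Ballet): (24, 8) - no unilateral deviation beneficial
(Boxing, Boxing): (8, 24) - no unilateral deviation beneficial
Mixed NE: P1 plays Ballet with p = 0.75, P2 plays Ballet with q = 0.25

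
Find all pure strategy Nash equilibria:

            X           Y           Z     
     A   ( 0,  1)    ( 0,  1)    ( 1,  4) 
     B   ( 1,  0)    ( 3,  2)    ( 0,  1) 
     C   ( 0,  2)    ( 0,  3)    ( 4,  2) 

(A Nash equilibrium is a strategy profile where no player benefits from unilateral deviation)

Nash equilibrium: (B, Y)

Work:
Best responses:
  P1 vs X: payoffs [0, 1, 0] → best response B (payoff 1)
  P1 vs Y: payoffs [0, 3, 0] → best response B (payoff 3)
  P1 vs Z: payoffs [1, 0, 4] → best response C (payoff 4)
  P2 vs A: payoffs [1, 1, 4] → best response Z (payoff 4)
  P2 vs B: payoffs [0, 2, 1] → best response Y (payoff 2)
  P2 vs C: payoffs [2, 3, 2] → best response Y (payoff 3)
Mutual best responses: (B,Y) → Nash equilibria.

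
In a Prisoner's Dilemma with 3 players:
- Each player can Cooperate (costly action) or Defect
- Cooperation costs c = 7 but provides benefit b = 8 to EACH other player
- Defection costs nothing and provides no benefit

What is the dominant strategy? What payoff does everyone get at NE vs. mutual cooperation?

Dominant: Defect; NE payoff = 0; Coop payoff = 9

Work:
Defect dominates (saves cost c = 7, benefit to others is external)
NE: All defect → everyone gets 0
If all cooperate: each receives (2)×8 - 7 = 9
Social dilemma: 9 > 0 but NE gives 0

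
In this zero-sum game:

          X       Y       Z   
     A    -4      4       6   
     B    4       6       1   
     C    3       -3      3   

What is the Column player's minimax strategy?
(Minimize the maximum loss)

Column should play X, value = 4

Work:
Column player minimizes Row's maximum payoff:
Column X: max payoff to Row = 4
Column Y: max payoff to Row = 6
Column Z: max payoff to Row = 6
Minimum is 4, achieved by column X.
Minimax strategy: X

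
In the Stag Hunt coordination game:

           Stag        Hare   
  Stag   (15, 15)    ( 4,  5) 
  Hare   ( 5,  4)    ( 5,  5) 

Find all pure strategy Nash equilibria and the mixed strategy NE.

Pure NE: (Stag, Stag) and (Hare, Hare); Mixed NE: p = 0.0909, q = 0.0909

Work:
Check pure NE:
(Stag, Stag): (15, 15) - no unilateral deviation beneficial
(Hare, Hare): (5, 5) - no unilateral deviation beneficial
Mixed NE: P1 plays Stag with p = 0.0909, P2 plays Stag with q = 0.0909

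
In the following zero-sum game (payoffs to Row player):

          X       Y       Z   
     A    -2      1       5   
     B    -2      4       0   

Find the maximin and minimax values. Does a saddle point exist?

Maximin = -2, Minimax = -2, Saddle: True

Work:
Row minimums: [-2, -2] → maximin = -2
Column maximums: [-2, 4, 5] → minimax = -2
Saddle point exists! Game value = -2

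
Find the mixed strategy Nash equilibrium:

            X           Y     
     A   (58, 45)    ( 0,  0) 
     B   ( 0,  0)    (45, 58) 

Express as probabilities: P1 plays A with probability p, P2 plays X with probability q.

p = 0.5631, q = 0.4369

Work:
Find probabilities that make opponent indifferent:
P2 chooses q to make P1 indifferent between A and B
P1 chooses p to make P2 indifferent between X and Y
Mixed NE: P1 plays (A: 0.5631, B: 0.4369), P2 plays (X: 0.4369, Y: 0.5631)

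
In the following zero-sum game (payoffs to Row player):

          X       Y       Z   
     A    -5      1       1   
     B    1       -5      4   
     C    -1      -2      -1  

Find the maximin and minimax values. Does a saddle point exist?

Maximin = -2, Minimax = 1, Saddle: False

Work:
Row minimums: [-5, -5, -2] → maximin = -2
Column maximums: [1, 1, 4] → minimax = 1
No saddle point (maximin ≠ minimax). Mixed strategy needed.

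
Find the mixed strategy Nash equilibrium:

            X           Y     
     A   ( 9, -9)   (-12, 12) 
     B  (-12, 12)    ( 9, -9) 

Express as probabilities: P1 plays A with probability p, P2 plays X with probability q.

p = 0.5, q = 0.5

Work:
Find probabilities that make opponent indifferent:
P2 chooses q to make P1 indifferent between A and B
P1 chooses p to make P2 indifferent between X and Y
Mixed NE: P1 plays (A: 0.5, B: 0.5), P2 plays (X: 0.5, Y: 0.5)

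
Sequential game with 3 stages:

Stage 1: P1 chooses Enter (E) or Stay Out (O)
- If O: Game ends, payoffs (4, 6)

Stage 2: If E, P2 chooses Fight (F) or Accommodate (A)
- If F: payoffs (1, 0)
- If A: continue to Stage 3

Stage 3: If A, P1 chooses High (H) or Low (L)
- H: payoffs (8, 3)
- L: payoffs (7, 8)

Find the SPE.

SPE: (E, A, H); Outcome (8, 3)

Work:
Stage 3: P1 chooses H (8 vs 7)
Stage 2: P2: F->0, A->3 (anticipating H). Choose A
Stage 1: P1: O->4, E->8 (anticipating A, H). Choose E
SPE path: E -> A -> H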